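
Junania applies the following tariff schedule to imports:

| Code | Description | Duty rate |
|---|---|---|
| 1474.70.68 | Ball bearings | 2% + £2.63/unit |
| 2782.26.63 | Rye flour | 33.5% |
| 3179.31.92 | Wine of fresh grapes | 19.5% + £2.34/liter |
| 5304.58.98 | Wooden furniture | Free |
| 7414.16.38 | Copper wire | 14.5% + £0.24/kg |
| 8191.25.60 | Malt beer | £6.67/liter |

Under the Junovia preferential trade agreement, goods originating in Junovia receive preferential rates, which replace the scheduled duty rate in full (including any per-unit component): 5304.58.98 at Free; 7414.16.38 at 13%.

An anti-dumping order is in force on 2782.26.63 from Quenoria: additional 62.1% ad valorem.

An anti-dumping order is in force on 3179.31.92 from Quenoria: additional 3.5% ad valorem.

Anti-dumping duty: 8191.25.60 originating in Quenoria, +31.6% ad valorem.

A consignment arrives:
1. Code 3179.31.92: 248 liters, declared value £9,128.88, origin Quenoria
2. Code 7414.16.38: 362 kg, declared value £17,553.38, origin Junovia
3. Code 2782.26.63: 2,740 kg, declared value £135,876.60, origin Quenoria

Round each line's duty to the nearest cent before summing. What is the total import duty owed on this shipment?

£134,859.93

Line 1 (3179.31.92, Quenoria, 248 liters, £9,128.88):
Base rate for 3179.31.92 is 19.5% + £2.34/liter.
Additional duty on 3179.31.92 from Quenoria: +3.5%. Applied ad valorem rate: 19.5% + 3.5% = 23%.
Duty = £9,128.88 × 23% + 248 × £2.34 = £2,679.96.
Line 2 (7414.16.38, Junovia, 362 kg, £17,553.38):
Base rate for 7414.16.38 is 14.5% + £0.24/kg.
Origin Junovia qualifies under the Junania–Junovia agreement and 7414.16.38 is covered: preferential rate 13% applies instead.
Duty = £17,553.38 × 13% = £2,281.94.
Line 3 (2782.26.63, Quenoria, 2,740 kg, £135,876.60):
Base rate for 2782.26.63 is 33.5%.
Additional duty on 2782.26.63 from Quenoria: +62.1%. Applied ad valorem rate: 33.5% + 62.1% = 95.6%.
Duty = £135,876.60 × 95.6% = £129,898.03.
Total = £2,679.96 + £2,281.94 + £129,898.03 = £134,859.93.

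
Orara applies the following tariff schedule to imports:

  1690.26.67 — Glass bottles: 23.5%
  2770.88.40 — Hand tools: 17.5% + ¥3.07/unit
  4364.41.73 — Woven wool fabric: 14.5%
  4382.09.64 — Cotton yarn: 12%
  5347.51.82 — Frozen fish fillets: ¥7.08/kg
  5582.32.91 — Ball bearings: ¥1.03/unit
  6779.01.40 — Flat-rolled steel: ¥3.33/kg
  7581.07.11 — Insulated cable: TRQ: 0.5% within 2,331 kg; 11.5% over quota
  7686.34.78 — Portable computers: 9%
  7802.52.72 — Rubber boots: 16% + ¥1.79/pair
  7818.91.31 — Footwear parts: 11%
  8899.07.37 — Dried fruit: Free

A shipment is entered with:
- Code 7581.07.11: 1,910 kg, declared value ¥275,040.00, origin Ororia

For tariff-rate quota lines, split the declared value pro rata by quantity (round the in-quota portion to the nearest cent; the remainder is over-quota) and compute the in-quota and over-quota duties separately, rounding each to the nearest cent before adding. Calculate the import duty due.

¥1,375.20

Line 1 (7581.07.11, Ororia, 1,910 kg, ¥275,040.00):
Code 7581.07.11 is under a tariff-rate quota (threshold 2,331 kg). Quantity 1,910 kg is within the quota, so the in-quota rate 0.5% applies to the full value.
Duty = ¥275,040.00 × 0.5% = ¥1,375.20.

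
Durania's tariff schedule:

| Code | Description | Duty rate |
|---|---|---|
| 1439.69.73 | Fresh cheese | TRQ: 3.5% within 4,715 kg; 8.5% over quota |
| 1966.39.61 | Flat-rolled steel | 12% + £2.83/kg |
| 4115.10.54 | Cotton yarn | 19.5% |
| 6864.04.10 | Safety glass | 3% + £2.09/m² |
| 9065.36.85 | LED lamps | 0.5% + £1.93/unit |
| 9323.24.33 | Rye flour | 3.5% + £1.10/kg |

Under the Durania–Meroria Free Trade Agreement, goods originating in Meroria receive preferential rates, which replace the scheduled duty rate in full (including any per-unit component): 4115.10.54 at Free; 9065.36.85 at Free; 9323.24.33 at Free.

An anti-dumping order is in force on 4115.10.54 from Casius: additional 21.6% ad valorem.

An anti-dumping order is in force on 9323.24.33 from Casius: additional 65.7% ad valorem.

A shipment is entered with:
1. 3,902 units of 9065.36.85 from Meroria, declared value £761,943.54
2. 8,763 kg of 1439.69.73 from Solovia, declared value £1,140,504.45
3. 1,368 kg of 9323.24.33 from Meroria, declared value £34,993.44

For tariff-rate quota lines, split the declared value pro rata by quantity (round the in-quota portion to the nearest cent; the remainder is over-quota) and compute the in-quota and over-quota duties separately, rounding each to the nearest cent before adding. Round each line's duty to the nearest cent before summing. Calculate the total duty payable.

Line 1 (9065.36.85, Meroria, 3,902 units, £761,943.54):
Base rate for 9065.36.85 is 0.5% + £1.93/unit.
Origin Meroria qualifies under the Durania–Meroria agreement and 9065.36.85 is covered: preferential rate Free applies instead.
Duty = £761,943.54 × 0% = £0.00.
Line 2 (1439.69.73, Solovia, 8,763 kg, £1,140,504.45):
Code 1439.69.73 is under a tariff-rate quota (threshold 4,715 kg). In-quota: 4,715 kg at 3.5%; over-quota: 4,048 kg at 8.5%.
Pro-rata value split: in-quota = £1,140,504.45 × 4,715/8,763 = £613,657.25; over-quota = £1,140,504.45 − £613,657.25 = £526,847.20.
In-quota duty = £613,657.25 × 3.5% = £21,478.00. Over-quota duty = £526,847.20 × 8.5% = £44,782.01.
Line duty = £21,478.00 + £44,782.01 = £66,260.01.
Line 3 (9323.24.33, Meroria, 1,368 kg, £34,993.44):
Base rate for 9323.24.33 is 3.5% + £1.10/kg.
Origin Meroria qualifies under the Durania–Meroria agreement and 9323.24.33 is covered: preferential rate Free applies instead.
The additional-duty order on 9323.24.33 targets Casius, not Meroria; it does not apply.
Duty = £34,993.44 × 0% = £0.00.
Total = £0.00 + £66,260.01 + £0.00 = £66,260.01.

£66,260.01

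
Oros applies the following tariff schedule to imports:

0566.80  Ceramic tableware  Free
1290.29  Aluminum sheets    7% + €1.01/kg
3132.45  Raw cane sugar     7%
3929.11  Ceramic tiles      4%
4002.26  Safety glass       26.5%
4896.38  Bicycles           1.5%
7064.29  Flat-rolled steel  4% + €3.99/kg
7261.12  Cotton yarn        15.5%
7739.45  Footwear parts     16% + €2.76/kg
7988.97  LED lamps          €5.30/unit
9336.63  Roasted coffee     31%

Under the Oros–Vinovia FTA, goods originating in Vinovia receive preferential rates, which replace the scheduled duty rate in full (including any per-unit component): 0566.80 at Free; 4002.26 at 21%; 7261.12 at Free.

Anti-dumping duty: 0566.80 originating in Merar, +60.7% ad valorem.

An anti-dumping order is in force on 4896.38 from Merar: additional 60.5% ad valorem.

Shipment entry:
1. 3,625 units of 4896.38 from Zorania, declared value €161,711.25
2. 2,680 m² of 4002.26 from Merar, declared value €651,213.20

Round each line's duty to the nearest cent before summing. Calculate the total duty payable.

€174,997.17

Line 1 (4896.38, Zorania, 3,625 units, €161,711.25):
Base rate for 4896.38 is 1.5%.
The additional-duty order on 4896.38 targets Merar, not Zorania; it does not apply.
Duty = €161,711.25 × 1.5% = €2,425.67.
Line 2 (4002.26, Merar, 2,680 m², €651,213.20):
Base rate for 4002.26 is 26.5%.
4002.26 has an FTA preferential rate, but origin Merar is not Vinovia; base rate stands.
Duty = €651,213.20 × 26.5% = €172,571.50.
Total = €2,425.67 + €172,571.50 = €174,997.17.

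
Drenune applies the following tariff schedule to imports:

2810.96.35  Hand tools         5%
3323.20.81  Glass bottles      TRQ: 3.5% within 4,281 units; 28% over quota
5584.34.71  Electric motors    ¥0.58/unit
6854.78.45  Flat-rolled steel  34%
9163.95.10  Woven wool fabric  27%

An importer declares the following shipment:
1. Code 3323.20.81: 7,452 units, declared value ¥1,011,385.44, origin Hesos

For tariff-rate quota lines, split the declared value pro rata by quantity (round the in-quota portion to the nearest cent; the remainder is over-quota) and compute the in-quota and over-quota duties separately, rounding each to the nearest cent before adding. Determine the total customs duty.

Line 1 (3323.20.81, Hesos, 7,452 units, ¥1,011,385.44):
Code 3323.20.81 is under a tariff-rate quota (threshold 4,281 units). In-quota: 4,281 units at 3.5%; over-quota: 3,171 units at 28%.
Pro-rata value split: in-quota = ¥1,011,385.44 × 4,281/7,452 = ¥581,017.32; over-quota = ¥1,011,385.44 − ¥581,017.32 = ¥430,368.12.
In-quota duty = ¥581,017.32 × 3.5% = ¥20,335.61. Over-quota duty = ¥430,368.12 × 28% = ¥120,503.07.
Line duty = ¥20,335.61 + ¥120,503.07 = ¥140,838.68.

¥140,838.68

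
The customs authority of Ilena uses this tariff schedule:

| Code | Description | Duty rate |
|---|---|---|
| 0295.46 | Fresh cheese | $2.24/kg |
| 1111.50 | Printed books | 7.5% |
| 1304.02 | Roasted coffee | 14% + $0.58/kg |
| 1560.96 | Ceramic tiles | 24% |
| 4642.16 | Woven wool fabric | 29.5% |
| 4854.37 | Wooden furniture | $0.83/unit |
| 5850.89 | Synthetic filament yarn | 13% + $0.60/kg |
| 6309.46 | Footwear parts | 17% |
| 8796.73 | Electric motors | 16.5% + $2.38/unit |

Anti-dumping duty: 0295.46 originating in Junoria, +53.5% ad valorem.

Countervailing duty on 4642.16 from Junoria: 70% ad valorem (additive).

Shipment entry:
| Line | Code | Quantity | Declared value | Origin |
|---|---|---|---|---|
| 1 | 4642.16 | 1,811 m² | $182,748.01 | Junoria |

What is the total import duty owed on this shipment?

Line 1 (4642.16, Junoria, 1,811 m², $182,748.01):
Base rate for 4642.16 is 29.5%.
Additional duty on 4642.16 from Junoria: +70%. Applied ad valorem rate: 29.5% + 70% = 99.5%.
Duty = $182,748.01 × 99.5% = $181,834.27.

$181,834.27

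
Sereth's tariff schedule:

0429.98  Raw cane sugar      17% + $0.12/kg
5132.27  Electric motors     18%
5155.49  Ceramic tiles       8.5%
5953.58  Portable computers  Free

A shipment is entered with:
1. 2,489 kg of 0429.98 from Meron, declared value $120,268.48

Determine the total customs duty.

$20,744.32

Line 1 (0429.98, Meron, 2,489 kg, $120,268.48):
Base rate for 0429.98 is 17% + $0.12/kg.
Duty = $120,268.48 × 17% + 2,489 × $0.12 = $20,744.32.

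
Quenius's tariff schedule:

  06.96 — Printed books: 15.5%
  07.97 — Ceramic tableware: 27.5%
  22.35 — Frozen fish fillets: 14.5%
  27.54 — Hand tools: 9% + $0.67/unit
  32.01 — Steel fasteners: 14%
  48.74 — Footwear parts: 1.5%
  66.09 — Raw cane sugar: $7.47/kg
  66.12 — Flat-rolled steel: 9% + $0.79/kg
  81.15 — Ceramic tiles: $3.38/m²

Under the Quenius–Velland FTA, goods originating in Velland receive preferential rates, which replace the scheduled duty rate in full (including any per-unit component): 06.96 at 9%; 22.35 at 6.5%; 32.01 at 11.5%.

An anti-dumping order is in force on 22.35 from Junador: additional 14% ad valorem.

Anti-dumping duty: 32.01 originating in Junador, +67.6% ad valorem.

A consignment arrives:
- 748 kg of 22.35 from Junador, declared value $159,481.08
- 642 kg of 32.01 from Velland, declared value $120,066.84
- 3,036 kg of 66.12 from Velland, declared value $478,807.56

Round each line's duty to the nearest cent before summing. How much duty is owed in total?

$104,750.92

Line 1 (22.35, Junador, 748 kg, $159,481.08):
Base rate for 22.35 is 14.5%.
22.35 has an FTA preferential rate, but origin Junador is not Velland; base rate stands.
Additional duty on 22.35 from Junador: +14%. Applied ad valorem rate: 14.5% + 14% = 28.5%.
Duty = $159,481.08 × 28.5% = $45,452.11.
Line 2 (32.01, Velland, 642 kg, $120,066.84):
Base rate for 32.01 is 14%.
Origin Velland qualifies under the Quenius–Velland agreement and 32.01 is covered: preferential rate 11.5% applies instead.
The additional-duty order on 32.01 targets Junador, not Velland; it does not apply.
Duty = $120,066.84 × 11.5% = $13,807.69.
Line 3 (66.12, Velland, 3,036 kg, $478,807.56):
Base rate for 66.12 is 9% + $0.79/kg.
Origin Velland is the FTA partner but 66.12 is not on the preference list; base rate stands.
Duty = $478,807.56 × 9% + 3,036 × $0.79 = $45,491.12.
Total = $45,452.11 + $13,807.69 + $45,491.12 = $104,750.92.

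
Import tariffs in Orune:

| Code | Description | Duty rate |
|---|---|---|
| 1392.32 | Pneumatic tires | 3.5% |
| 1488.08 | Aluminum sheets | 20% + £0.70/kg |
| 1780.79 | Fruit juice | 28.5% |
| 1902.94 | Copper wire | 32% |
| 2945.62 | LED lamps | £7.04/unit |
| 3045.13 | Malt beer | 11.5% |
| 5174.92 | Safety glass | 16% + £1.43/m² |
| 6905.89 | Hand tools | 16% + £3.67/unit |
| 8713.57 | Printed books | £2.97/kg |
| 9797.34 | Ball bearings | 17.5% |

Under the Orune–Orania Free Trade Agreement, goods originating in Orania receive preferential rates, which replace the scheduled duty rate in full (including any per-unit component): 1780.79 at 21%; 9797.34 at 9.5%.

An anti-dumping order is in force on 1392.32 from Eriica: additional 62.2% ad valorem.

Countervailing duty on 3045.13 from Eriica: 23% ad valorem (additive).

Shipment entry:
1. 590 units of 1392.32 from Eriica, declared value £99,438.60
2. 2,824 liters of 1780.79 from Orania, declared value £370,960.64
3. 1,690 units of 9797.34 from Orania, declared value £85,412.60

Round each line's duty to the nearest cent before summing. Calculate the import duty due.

Line 1 (1392.32, Eriica, 590 units, £99,438.60):
Base rate for 1392.32 is 3.5%.
Additional duty on 1392.32 from Eriica: +62.2%. Applied ad valorem rate: 3.5% + 62.2% = 65.7%.
Duty = £99,438.60 × 65.7% = £65,331.16.
Line 2 (1780.79, Orania, 2,824 liters, £370,960.64):
Base rate for 1780.79 is 28.5%.
Origin Orania qualifies under the Orune–Orania agreement and 1780.79 is covered: preferential rate 21% applies instead.
Duty = £370,960.64 × 21% = £77,901.73.
Line 3 (9797.34, Orania, 1,690 units, £85,412.60):
Base rate for 9797.34 is 17.5%.
Origin Orania qualifies under the Orune–Orania agreement and 9797.34 is covered: preferential rate 9.5% applies instead.
Duty = £85,412.60 × 9.5% = £8,114.20.
Total = £65,331.16 + £77,901.73 + £8,114.20 = £151,347.09.

£151,347.09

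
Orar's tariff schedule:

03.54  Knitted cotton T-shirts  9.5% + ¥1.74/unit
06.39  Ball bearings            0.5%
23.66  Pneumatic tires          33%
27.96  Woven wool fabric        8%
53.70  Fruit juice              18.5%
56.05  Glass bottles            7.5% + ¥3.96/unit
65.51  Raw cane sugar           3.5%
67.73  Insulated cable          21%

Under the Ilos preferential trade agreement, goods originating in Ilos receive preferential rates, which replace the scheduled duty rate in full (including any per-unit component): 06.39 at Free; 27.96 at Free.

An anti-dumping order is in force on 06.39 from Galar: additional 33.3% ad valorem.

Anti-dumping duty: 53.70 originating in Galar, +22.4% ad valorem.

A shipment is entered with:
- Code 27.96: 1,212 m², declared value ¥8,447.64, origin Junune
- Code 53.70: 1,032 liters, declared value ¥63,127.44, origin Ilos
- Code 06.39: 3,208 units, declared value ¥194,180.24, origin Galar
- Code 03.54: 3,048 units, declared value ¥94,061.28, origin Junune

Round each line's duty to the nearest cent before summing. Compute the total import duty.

¥92,226.65

Line 1 (27.96, Junune, 1,212 m², ¥8,447.64):
Base rate for 27.96 is 8%.
27.96 has an FTA preferential rate, but origin Junune is not Ilos; base rate stands.
Duty = ¥8,447.64 × 8% = ¥675.81.
Line 2 (53.70, Ilos, 1,032 liters, ¥63,127.44):
Base rate for 53.70 is 18.5%.
Origin Ilos is the FTA partner but 53.70 is not on the preference list; base rate stands.
The additional-duty order on 53.70 targets Galar, not Ilos; it does not apply.
Duty = ¥63,127.44 × 18.5% = ¥11,678.58.
Line 3 (06.39, Galar, 3,208 units, ¥194,180.24):
Base rate for 06.39 is 0.5%.
06.39 has an FTA preferential rate, but origin Galar is not Ilos; base rate stands.
Additional duty on 06.39 from Galar: +33.3%. Applied ad valorem rate: 0.5% + 33.3% = 33.8%.
Duty = ¥194,180.24 × 33.8% = ¥65,632.92.
Line 4 (03.54, Junune, 3,048 units, ¥94,061.28):
Base rate for 03.54 is 9.5% + ¥1.74/unit.
Duty = ¥94,061.28 × 9.5% + 3,048 × ¥1.74 = ¥14,239.34.
Total = ¥675.81 + ¥11,678.58 + ¥65,632.92 + ¥14,239.34 = ¥92,226.65.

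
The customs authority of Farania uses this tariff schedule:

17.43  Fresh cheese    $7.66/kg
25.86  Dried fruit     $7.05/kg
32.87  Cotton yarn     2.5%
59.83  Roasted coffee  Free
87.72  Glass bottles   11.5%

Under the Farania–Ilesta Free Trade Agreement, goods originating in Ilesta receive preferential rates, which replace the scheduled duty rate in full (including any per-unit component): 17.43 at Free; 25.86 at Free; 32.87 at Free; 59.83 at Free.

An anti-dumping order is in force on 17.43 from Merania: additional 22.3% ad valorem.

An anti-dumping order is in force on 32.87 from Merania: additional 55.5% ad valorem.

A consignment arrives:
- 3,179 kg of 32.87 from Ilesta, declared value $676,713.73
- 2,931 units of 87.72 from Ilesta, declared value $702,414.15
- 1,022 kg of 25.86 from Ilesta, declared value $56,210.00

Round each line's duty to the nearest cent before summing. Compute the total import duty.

$80,777.63

Line 1 (32.87, Ilesta, 3,179 kg, $676,713.73):
Base rate for 32.87 is 2.5%.
Origin Ilesta qualifies under the Farania–Ilesta agreement and 32.87 is covered: preferential rate Free applies instead.
The additional-duty order on 32.87 targets Merania, not Ilesta; it does not apply.
Duty = $676,713.73 × 0% = $0.00.
Line 2 (87.72, Ilesta, 2,931 units, $702,414.15):
Base rate for 87.72 is 11.5%.
Origin Ilesta is the FTA partner but 87.72 is not on the preference list; base rate stands.
Duty = $702,414.15 × 11.5% = $80,777.63.
Line 3 (25.86, Ilesta, 1,022 kg, $56,210.00):
Base rate for 25.86 is $7.05/kg.
Origin Ilesta qualifies under the Farania–Ilesta agreement and 25.86 is covered: preferential rate Free applies instead.
Duty = $56,210.00 × 0% = $0.00.
Total = $0.00 + $80,777.63 + $0.00 = $80,777.63.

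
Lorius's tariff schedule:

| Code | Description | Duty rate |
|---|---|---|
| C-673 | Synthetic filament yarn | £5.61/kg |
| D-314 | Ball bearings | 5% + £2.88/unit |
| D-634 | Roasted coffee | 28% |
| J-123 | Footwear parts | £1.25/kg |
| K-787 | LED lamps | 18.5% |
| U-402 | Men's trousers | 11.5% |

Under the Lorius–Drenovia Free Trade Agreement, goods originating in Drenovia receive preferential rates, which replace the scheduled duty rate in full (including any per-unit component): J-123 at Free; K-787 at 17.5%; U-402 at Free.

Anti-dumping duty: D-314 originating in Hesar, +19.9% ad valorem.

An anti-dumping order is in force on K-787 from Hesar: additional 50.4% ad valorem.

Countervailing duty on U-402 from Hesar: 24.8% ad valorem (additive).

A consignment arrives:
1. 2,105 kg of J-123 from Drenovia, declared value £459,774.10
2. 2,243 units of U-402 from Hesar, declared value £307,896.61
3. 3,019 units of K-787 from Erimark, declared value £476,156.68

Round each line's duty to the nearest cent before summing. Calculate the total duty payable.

Line 1 (J-123, Drenovia, 2,105 kg, £459,774.10):
Base rate for J-123 is £1.25/kg.
Origin Drenovia qualifies under the Lorius–Drenovia agreement and J-123 is covered: preferential rate Free applies instead.
Duty = £459,774.10 × 0% = £0.00.
Line 2 (U-402, Hesar, 2,243 units, £307,896.61):
Base rate for U-402 is 11.5%.
U-402 has an FTA preferential rate, but origin Hesar is not Drenovia; base rate stands.
Additional duty on U-402 from Hesar: +24.8%. Applied ad valorem rate: 11.5% + 24.8% = 36.3%.
Duty = £307,896.61 × 36.3% = £111,766.47.
Line 3 (K-787, Erimark, 3,019 units, £476,156.68):
Base rate for K-787 is 18.5%.
K-787 has an FTA preferential rate, but origin Erimark is not Drenovia; base rate stands.
The additional-duty order on K-787 targets Hesar, not Erimark; it does not apply.
Duty = £476,156.68 × 18.5% = £88,088.99.
Total = £0.00 + £111,766.47 + £88,088.99 = £199,855.46.

£199,855.46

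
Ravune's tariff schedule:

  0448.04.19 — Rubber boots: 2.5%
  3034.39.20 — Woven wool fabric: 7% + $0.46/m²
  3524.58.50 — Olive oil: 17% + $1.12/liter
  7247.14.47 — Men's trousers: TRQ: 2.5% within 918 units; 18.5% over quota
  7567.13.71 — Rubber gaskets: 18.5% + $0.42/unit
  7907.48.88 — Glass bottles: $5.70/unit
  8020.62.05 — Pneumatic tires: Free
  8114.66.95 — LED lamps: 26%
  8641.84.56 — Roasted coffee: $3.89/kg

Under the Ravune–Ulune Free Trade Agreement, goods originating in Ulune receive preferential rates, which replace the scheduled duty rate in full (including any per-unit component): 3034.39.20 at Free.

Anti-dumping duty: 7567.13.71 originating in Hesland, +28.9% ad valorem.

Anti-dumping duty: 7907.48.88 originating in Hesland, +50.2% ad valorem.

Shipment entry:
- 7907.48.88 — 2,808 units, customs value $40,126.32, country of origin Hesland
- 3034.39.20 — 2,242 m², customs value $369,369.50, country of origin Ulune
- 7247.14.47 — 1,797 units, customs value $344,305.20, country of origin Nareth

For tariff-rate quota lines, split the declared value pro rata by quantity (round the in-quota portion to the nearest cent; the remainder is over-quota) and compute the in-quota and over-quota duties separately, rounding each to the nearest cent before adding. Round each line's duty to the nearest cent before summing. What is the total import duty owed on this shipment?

Line 1 (7907.48.88, Hesland, 2,808 units, $40,126.32):
Base rate for 7907.48.88 is $5.70/unit.
Additional duty on 7907.48.88 from Hesland: +50.2% ad valorem. Applied ad valorem rate = 50.2%.
Duty = $40,126.32 × 50.2% + 2,808 × $5.70 = $36,149.01.
Line 2 (3034.39.20, Ulune, 2,242 m², $369,369.50):
Base rate for 3034.39.20 is 7% + $0.46/m².
Origin Ulune qualifies under the Ravune–Ulune agreement and 3034.39.20 is covered: preferential rate Free applies instead.
Duty = $369,369.50 × 0% = $0.00.
Line 3 (7247.14.47, Nareth, 1,797 units, $344,305.20):
Code 7247.14.47 is under a tariff-rate quota (threshold 918 units). In-quota: 918 units at 2.5%; over-quota: 879 units at 18.5%.
Pro-rata value split: in-quota = $344,305.20 × 918/1,797 = $175,888.80; over-quota = $344,305.20 − $175,888.80 = $168,416.40.
In-quota duty = $175,888.80 × 2.5% = $4,397.22. Over-quota duty = $168,416.40 × 18.5% = $31,157.03.
Line duty = $4,397.22 + $31,157.03 = $35,554.25.
Total = $36,149.01 + $0.00 + $35,554.25 = $71,703.26.

$71,703.26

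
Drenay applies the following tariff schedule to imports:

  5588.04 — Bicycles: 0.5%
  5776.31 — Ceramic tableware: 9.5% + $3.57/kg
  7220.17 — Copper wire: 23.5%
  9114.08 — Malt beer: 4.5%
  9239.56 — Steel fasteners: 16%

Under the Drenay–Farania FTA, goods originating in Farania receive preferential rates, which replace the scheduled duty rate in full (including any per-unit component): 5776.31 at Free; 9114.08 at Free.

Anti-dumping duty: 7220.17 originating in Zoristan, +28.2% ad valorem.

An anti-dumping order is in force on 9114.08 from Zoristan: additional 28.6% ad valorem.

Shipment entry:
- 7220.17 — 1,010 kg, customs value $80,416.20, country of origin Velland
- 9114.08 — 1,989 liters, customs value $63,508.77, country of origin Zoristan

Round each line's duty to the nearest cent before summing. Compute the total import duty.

$39,919.21

Line 1 (7220.17, Velland, 1,010 kg, $80,416.20):
Base rate for 7220.17 is 23.5%.
The additional-duty order on 7220.17 targets Zoristan, not Velland; it does not apply.
Duty = $80,416.20 × 23.5% = $18,897.81.
Line 2 (9114.08, Zoristan, 1,989 liters, $63,508.77):
Base rate for 9114.08 is 4.5%.
9114.08 has an FTA preferential rate, but origin Zoristan is not Farania; base rate stands.
Additional duty on 9114.08 from Zoristan: +28.6%. Applied ad valorem rate: 4.5% + 28.6% = 33.1%.
Duty = $63,508.77 × 33.1% = $21,021.40.
Total = $18,897.81 + $21,021.40 = $39,919.21.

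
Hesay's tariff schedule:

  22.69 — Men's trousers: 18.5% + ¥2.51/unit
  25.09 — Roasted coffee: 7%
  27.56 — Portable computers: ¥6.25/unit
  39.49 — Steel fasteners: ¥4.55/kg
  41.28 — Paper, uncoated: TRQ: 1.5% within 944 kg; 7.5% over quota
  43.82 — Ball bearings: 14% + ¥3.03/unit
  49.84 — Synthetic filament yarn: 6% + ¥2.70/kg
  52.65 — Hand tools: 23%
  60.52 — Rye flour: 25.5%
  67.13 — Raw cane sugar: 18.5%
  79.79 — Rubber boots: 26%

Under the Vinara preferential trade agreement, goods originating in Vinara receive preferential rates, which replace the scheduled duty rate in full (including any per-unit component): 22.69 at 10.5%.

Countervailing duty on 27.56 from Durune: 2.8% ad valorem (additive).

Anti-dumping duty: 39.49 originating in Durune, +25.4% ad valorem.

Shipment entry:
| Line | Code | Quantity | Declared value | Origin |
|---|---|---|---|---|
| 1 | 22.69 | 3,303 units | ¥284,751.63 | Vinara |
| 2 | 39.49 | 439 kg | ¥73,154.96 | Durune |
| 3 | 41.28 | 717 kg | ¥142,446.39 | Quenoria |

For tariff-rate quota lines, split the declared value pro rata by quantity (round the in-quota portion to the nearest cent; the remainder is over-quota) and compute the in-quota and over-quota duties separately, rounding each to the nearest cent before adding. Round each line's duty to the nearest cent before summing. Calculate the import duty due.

¥52,614.43

Line 1 (22.69, Vinara, 3,303 units, ¥284,751.63):
Base rate for 22.69 is 18.5% + ¥2.51/unit.
Origin Vinara qualifies under the Hesay–Vinara agreement and 22.69 is covered: preferential rate 10.5% applies instead.
Duty = ¥284,751.63 × 10.5% = ¥29,898.92.
Line 2 (39.49, Durune, 439 kg, ¥73,154.96):
Base rate for 39.49 is ¥4.55/kg.
Additional duty on 39.49 from Durune: +25.4% ad valorem. Applied ad valorem rate = 25.4%.
Duty = ¥73,154.96 × 25.4% + 439 × ¥4.55 = ¥20,578.81.
Line 3 (41.28, Quenoria, 717 kg, ¥142,446.39):
Code 41.28 is under a tariff-rate quota (threshold 944 kg). Quantity 717 kg is within the quota, so the in-quota rate 1.5% applies to the full value.
Duty = ¥142,446.39 × 1.5% = ¥2,136.70.
Total = ¥29,898.92 + ¥20,578.81 + ¥2,136.70 = ¥52,614.43.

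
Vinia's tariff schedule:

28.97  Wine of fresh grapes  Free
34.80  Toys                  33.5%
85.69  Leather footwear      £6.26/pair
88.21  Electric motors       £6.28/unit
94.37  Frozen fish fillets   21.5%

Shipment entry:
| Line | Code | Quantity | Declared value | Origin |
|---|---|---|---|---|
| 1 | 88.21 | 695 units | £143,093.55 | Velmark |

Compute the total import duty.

£4,364.60

Line 1 (88.21, Velmark, 695 units, £143,093.55):
Base rate for 88.21 is £6.28/unit.
Duty = 695 × £6.28 = £4,364.60.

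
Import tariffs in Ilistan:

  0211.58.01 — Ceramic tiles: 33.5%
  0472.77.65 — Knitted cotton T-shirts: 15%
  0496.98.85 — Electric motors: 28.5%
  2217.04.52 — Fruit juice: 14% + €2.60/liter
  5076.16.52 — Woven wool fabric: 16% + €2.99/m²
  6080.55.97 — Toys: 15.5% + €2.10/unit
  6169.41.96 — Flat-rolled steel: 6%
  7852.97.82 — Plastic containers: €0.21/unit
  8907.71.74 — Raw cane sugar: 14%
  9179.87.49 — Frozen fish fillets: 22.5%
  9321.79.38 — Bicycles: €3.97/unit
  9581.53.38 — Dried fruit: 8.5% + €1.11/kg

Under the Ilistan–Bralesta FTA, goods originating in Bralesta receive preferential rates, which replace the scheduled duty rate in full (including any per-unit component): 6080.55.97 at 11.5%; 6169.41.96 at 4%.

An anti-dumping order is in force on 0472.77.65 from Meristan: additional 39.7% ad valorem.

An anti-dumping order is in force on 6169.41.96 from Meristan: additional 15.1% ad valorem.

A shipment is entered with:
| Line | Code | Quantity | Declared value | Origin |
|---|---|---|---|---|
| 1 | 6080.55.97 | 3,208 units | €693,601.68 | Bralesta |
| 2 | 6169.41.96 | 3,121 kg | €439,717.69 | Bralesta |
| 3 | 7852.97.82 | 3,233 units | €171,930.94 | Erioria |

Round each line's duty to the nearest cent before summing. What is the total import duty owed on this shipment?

€98,031.83

Line 1 (6080.55.97, Bralesta, 3,208 units, €693,601.68):
Base rate for 6080.55.97 is 15.5% + €2.10/unit.
Origin Bralesta qualifies under the Ilistan–Bralesta agreement and 6080.55.97 is covered: preferential rate 11.5% applies instead.
Duty = €693,601.68 × 11.5% = €79,764.19.
Line 2 (6169.41.96, Bralesta, 3,121 kg, €439,717.69):
Base rate for 6169.41.96 is 6%.
Origin Bralesta qualifies under the Ilistan–Bralesta agreement and 6169.41.96 is covered: preferential rate 4% applies instead.
The additional-duty order on 6169.41.96 targets Meristan, not Bralesta; it does not apply.
Duty = €439,717.69 × 4% = €17,588.71.
Line 3 (7852.97.82, Erioria, 3,233 units, €171,930.94):
Base rate for 7852.97.82 is €0.21/unit.
Duty = 3,233 × €0.21 = €678.93.
Total = €79,764.19 + €17,588.71 + €678.93 = €98,031.83.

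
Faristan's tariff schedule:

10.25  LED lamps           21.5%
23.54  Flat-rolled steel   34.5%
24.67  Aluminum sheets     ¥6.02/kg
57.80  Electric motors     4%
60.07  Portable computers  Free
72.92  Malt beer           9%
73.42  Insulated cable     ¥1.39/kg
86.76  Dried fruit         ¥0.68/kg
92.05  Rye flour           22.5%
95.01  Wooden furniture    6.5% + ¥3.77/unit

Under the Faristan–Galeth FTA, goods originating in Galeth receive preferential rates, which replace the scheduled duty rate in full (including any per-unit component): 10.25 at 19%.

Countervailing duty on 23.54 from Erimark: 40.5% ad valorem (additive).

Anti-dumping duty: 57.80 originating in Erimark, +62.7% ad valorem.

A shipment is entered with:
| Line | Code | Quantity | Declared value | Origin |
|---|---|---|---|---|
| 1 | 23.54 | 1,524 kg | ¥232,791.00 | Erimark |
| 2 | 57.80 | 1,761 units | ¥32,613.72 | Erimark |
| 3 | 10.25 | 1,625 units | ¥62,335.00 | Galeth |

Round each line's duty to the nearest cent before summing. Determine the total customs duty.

¥208,190.25

Line 1 (23.54, Erimark, 1,524 kg, ¥232,791.00):
Base rate for 23.54 is 34.5%.
Additional duty on 23.54 from Erimark: +40.5%. Applied ad valorem rate: 34.5% + 40.5% = 75%.
Duty = ¥232,791.00 × 75% = ¥174,593.25.
Line 2 (57.80, Erimark, 1,761 units, ¥32,613.72):
Base rate for 57.80 is 4%.
Additional duty on 57.80 from Erimark: +62.7%. Applied ad valorem rate: 4% + 62.7% = 66.7%.
Duty = ¥32,613.72 × 66.7% = ¥21,753.35.
Line 3 (10.25, Galeth, 1,625 units, ¥62,335.00):
Base rate for 10.25 is 21.5%.
Origin Galeth qualifies under the Faristan–Galeth agreement and 10.25 is covered: preferential rate 19% applies instead.
Duty = ¥62,335.00 × 19% = ¥11,843.65.
Total = ¥174,593.25 + ¥21,753.35 + ¥11,843.65 = ¥208,190.25.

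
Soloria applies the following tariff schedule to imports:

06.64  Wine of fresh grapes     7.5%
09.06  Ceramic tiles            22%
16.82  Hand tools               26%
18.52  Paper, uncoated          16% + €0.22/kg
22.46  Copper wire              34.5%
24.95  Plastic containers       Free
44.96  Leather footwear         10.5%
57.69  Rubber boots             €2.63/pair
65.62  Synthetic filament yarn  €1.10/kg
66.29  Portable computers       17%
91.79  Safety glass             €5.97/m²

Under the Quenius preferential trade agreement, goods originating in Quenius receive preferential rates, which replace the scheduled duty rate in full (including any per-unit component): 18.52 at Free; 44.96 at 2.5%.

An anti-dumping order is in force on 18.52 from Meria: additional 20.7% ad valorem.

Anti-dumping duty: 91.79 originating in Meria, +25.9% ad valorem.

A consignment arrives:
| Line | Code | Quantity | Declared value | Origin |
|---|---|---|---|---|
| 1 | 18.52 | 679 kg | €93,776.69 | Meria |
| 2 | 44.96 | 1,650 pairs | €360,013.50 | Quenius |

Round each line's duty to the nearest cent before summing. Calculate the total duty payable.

Line 1 (18.52, Meria, 679 kg, €93,776.69):
Base rate for 18.52 is 16% + €0.22/kg.
18.52 has an FTA preferential rate, but origin Meria is not Quenius; base rate stands.
Additional duty on 18.52 from Meria: +20.7%. Applied ad valorem rate: 16% + 20.7% = 36.7%.
Duty = €93,776.69 × 36.7% + 679 × €0.22 = €34,565.43.
Line 2 (44.96, Quenius, 1,650 pairs, €360,013.50):
Base rate for 44.96 is 10.5%.
Origin Quenius qualifies under the Soloria–Quenius agreement and 44.96 is covered: preferential rate 2.5% applies instead.
Duty = €360,013.50 × 2.5% = €9,000.34.
Total = €34,565.43 + €9,000.34 = €43,565.77.

€43,565.77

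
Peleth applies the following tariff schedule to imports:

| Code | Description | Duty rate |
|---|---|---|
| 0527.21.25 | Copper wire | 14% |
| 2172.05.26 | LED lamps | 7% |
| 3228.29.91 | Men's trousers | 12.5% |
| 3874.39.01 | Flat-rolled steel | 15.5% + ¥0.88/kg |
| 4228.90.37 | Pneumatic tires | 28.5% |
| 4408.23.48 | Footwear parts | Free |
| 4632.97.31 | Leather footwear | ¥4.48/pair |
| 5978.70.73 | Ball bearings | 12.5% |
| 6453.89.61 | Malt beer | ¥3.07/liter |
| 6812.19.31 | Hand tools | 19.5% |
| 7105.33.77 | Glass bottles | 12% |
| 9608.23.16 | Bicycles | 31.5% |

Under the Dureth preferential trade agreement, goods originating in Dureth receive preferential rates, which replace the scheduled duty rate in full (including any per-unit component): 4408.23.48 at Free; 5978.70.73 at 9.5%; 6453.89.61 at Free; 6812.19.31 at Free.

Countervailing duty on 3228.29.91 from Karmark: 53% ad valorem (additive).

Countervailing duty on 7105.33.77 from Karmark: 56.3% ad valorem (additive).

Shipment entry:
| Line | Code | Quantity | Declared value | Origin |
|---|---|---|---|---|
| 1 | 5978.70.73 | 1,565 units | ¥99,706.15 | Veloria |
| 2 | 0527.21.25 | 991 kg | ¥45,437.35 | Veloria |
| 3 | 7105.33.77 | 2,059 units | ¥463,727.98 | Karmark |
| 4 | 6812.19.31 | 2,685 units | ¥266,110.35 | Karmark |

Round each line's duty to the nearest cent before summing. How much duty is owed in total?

¥387,442.23

Line 1 (5978.70.73, Veloria, 1,565 units, ¥99,706.15):
Base rate for 5978.70.73 is 12.5%.
5978.70.73 has an FTA preferential rate, but origin Veloria is not Dureth; base rate stands.
Duty = ¥99,706.15 × 12.5% = ¥12,463.27.
Line 2 (0527.21.25, Veloria, 991 kg, ¥45,437.35):
Base rate for 0527.21.25 is 14%.
Duty = ¥45,437.35 × 14% = ¥6,361.23.
Line 3 (7105.33.77, Karmark, 2,059 units, ¥463,727.98):
Base rate for 7105.33.77 is 12%.
Additional duty on 7105.33.77 from Karmark: +56.3%. Applied ad valorem rate: 12% + 56.3% = 68.3%.
Duty = ¥463,727.98 × 68.3% = ¥316,726.21.
Line 4 (6812.19.31, Karmark, 2,685 units, ¥266,110.35):
Base rate for 6812.19.31 is 19.5%.
6812.19.31 has an FTA preferential rate, but origin Karmark is not Dureth; base rate stands.
Duty = ¥266,110.35 × 19.5% = ¥51,891.52.
Total = ¥12,463.27 + ¥6,361.23 + ¥316,726.21 + ¥51,891.52 = ¥387,442.23.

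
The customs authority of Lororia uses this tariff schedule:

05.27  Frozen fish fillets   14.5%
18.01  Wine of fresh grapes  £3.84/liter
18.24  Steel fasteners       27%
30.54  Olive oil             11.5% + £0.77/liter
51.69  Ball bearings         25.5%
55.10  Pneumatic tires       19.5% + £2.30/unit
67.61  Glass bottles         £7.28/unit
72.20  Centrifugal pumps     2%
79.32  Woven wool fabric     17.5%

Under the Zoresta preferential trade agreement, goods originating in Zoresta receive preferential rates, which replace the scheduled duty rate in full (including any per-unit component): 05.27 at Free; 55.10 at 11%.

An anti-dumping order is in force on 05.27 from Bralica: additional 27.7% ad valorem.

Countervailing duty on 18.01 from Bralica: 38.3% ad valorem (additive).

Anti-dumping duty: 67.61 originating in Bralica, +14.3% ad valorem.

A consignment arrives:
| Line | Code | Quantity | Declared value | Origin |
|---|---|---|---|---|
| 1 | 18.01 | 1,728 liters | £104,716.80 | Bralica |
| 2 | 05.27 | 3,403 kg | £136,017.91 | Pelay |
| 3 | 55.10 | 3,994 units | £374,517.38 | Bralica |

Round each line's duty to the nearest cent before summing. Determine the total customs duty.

Line 1 (18.01, Bralica, 1,728 liters, £104,716.80):
Base rate for 18.01 is £3.84/liter.
Additional duty on 18.01 from Bralica: +38.3% ad valorem. Applied ad valorem rate = 38.3%.
Duty = £104,716.80 × 38.3% + 1,728 × £3.84 = £46,742.05.
Line 2 (05.27, Pelay, 3,403 kg, £136,017.91):
Base rate for 05.27 is 14.5%.
05.27 has an FTA preferential rate, but origin Pelay is not Zoresta; base rate stands.
The additional-duty order on 05.27 targets Bralica, not Pelay; it does not apply.
Duty = £136,017.91 × 14.5% = £19,722.60.
Line 3 (55.10, Bralica, 3,994 units, £374,517.38):
Base rate for 55.10 is 19.5% + £2.30/unit.
55.10 has an FTA preferential rate, but origin Bralica is not Zoresta; base rate stands.
Duty = £374,517.38 × 19.5% + 3,994 × £2.30 = £82,217.09.
Total = £46,742.05 + £19,722.60 + £82,217.09 = £148,681.74.

£148,681.74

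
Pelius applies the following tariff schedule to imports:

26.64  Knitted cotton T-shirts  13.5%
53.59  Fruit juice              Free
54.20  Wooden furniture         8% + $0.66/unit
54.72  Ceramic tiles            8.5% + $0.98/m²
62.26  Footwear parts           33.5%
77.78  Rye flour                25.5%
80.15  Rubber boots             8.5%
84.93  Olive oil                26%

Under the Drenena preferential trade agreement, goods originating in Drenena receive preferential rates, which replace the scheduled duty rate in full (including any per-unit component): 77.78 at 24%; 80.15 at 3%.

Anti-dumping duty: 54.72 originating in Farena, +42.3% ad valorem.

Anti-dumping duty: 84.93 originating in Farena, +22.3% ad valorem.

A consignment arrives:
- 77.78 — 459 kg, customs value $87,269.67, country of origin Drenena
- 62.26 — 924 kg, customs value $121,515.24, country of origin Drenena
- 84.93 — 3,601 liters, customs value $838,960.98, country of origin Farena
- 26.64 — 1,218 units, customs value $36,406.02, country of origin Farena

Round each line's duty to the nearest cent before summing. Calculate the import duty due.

Line 1 (77.78, Drenena, 459 kg, $87,269.67):
Base rate for 77.78 is 25.5%.
Origin Drenena qualifies under the Pelius–Drenena agreement and 77.78 is covered: preferential rate 24% applies instead.
Duty = $87,269.67 × 24% = $20,944.72.
Line 2 (62.26, Drenena, 924 kg, $121,515.24):
Base rate for 62.26 is 33.5%.
Origin Drenena is the FTA partner but 62.26 is not on the preference list; base rate stands.
Duty = $121,515.24 × 33.5% = $40,707.61.
Line 3 (84.93, Farena, 3,601 liters, $838,960.98):
Base rate for 84.93 is 26%.
Additional duty on 84.93 from Farena: +22.3%. Applied ad valorem rate: 26% + 22.3% = 48.3%.
Duty = $838,960.98 × 48.3% = $405,218.15.
Line 4 (26.64, Farena, 1,218 units, $36,406.02):
Base rate for 26.64 is 13.5%.
Duty = $36,406.02 × 13.5% = $4,914.81.
Total = $20,944.72 + $40,707.61 + $405,218.15 + $4,914.81 = $471,785.29.

$471,785.29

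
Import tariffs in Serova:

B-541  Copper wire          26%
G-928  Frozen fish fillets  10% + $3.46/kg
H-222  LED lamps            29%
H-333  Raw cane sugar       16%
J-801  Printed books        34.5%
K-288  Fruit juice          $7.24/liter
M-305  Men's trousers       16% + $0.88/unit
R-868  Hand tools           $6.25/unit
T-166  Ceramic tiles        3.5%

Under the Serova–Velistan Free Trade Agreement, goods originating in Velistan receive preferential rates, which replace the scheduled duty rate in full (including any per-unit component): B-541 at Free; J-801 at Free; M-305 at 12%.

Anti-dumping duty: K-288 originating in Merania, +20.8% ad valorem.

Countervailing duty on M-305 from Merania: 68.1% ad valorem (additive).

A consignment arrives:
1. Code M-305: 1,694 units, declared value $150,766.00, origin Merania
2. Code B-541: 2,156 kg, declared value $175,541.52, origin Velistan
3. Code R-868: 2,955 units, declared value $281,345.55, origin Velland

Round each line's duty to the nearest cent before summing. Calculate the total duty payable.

Line 1 (M-305, Merania, 1,694 units, $150,766.00):
Base rate for M-305 is 16% + $0.88/unit.
M-305 has an FTA preferential rate, but origin Merania is not Velistan; base rate stands.
Additional duty on M-305 from Merania: +68.1%. Applied ad valorem rate: 16% + 68.1% = 84.1%.
Duty = $150,766.00 × 84.1% + 1,694 × $0.88 = $128,284.93.
Line 2 (B-541, Velistan, 2,156 kg, $175,541.52):
Base rate for B-541 is 26%.
Origin Velistan qualifies under the Serova–Velistan agreement and B-541 is covered: preferential rate Free applies instead.
Duty = $175,541.52 × 0% = $0.00.
Line 3 (R-868, Velland, 2,955 units, $281,345.55):
Base rate for R-868 is $6.25/unit.
Duty = 2,955 × $6.25 = $18,468.75.
Total = $128,284.93 + $0.00 + $18,468.75 = $146,753.68.

$146,753.68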